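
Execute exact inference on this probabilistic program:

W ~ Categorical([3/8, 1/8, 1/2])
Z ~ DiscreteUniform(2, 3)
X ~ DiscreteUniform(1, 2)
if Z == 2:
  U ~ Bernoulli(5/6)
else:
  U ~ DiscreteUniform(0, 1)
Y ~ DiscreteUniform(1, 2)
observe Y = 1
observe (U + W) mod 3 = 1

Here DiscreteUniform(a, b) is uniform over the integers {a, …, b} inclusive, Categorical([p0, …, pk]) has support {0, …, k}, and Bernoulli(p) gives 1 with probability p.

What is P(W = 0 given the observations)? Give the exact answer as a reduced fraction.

Enumerate traces; 8 have nonzero weight after conditioning:
  (W=0, Z=2, X=1, U=1, Y=1) weight 5/128
  (W=0, Z=2, X=2, U=1, Y=1) weight 5/128
  (W=0, Z=3, X=1, U=1, Y=1) weight 3/128
  (W=0, Z=3, X=2, U=1, Y=1) weight 3/128
  (W=1, Z=2, X=1, U=0, Y=1) weight 1/384
  (W=1, Z=2, X=2, U=0, Y=1) weight 1/384
  (W=1, Z=3, X=1, U=0, Y=1) weight 1/128
  (W=1, Z=3, X=2, U=0, Y=1) weight 1/128
Group by W:
  weight(W=0) = 1/8
  weight(W=1) = 1/48
Total weight = 1/8 + 1/48 = 7/48
P(W=0 | obs) = 1/8 / 7/48 = 6/7
P(W=1 | obs) = 1/48 / 7/48 = 1/7

P(W = 0 | obs) = 6/7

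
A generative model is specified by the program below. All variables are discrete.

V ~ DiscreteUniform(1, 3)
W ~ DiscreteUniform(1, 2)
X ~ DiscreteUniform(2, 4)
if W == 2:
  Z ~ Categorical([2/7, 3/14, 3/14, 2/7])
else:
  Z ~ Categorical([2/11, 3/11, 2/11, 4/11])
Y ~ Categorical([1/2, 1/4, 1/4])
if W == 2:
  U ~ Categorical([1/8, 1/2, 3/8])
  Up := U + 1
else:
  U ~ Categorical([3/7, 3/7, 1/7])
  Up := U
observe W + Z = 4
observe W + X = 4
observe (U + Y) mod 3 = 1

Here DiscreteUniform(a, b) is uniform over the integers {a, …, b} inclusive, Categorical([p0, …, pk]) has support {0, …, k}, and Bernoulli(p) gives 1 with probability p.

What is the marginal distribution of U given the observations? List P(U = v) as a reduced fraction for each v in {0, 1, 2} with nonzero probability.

P(U=0) = 225/1036, P(U=1) = 162/259, P(U=2) = 163/1036

Enumerate traces; 18 have nonzero weight after conditioning:
  (V=1, W=1, X=3, Z=3, Y=0, U=1) weight 1/231
  (V=1, W=1, X=3, Z=3, Y=1, U=0) weight 1/462
  (V=1, W=1, X=3, Z=3, Y=2, U=2) weight 1/1386
  (V=1, W=2, X=2, Z=2, Y=0, U=1) weight 1/336
  (V=1, W=2, X=2, Z=2, Y=1, U=0) weight 1/2688
  (V=1, W=2, X=2, Z=2, Y=2, U=2) weight 1/896
  (V=2, W=1, X=3, Z=3, Y=0, U=1) weight 1/231
  (V=2, W=1, X=3, Z=3, Y=1, U=0) weight 1/462
  … 10 more
Group by U:
  weight(U=0) = 75/9856
  weight(U=1) = 27/1232
  weight(U=2) = 163/29568
Total weight = 75/9856 + 27/1232 + 163/29568 = 37/1056
P(U=0 | obs) = 75/9856 / 37/1056 = 225/1036
P(U=1 | obs) = 27/1232 / 37/1056 = 162/259
P(U=2 | obs) = 163/29568 / 37/1056 = 163/1036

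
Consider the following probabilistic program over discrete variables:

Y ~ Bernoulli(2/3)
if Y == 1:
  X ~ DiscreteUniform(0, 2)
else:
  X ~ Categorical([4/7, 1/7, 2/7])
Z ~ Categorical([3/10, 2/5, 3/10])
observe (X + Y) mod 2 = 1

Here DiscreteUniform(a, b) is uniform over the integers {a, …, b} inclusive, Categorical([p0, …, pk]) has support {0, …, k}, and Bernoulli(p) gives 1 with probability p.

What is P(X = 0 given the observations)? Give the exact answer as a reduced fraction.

Enumerate traces; 9 have nonzero weight after conditioning:
  (Y=0, X=1, Z=0) weight 1/70
  (Y=0, X=1, Z=1) weight 2/105
  (Y=0, X=1, Z=2) weight 1/70
  (Y=1, X=0, Z=0) weight 1/15
  (Y=1, X=0, Z=1) weight 4/45
  (Y=1, X=0, Z=2) weight 1/15
  (Y=1, X=2, Z=0) weight 1/15
  (Y=1, X=2, Z=1) weight 4/45
  … 1 more
Group by X:
  weight(X=0) = 2/9
  weight(X=1) = 1/21
  weight(X=2) = 2/9
Total weight = 2/9 + 1/21 + 2/9 = 31/63
P(X=0 | obs) = 2/9 / 31/63 = 14/31
P(X=1 | obs) = 1/21 / 31/63 = 3/31
P(X=2 | obs) = 2/9 / 31/63 = 14/31

P(X = 0 | obs) = 14/31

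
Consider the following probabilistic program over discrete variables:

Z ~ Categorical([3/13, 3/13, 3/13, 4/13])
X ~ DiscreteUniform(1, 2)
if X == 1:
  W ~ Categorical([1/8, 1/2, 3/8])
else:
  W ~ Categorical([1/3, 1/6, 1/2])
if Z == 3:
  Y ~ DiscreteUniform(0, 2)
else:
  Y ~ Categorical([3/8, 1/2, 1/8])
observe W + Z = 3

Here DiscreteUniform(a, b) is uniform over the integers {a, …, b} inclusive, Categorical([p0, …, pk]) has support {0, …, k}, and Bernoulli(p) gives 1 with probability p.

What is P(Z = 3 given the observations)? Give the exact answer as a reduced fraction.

Enumerate traces; 18 have nonzero weight after conditioning:
  (Z=1, X=1, W=2, Y=0) weight 27/1664
  (Z=1, X=1, W=2, Y=1) weight 9/416
  (Z=1, X=1, W=2, Y=2) weight 9/1664
  (Z=1, X=2, W=2, Y=0) weight 9/416
  (Z=1, X=2, W=2, Y=1) weight 3/104
  (Z=1, X=2, W=2, Y=2) weight 3/416
  (Z=2, X=1, W=1, Y=0) weight 9/416
  (Z=2, X=1, W=1, Y=1) weight 3/104
  (Z=3, X=1, W=0, Y=0) weight 1/156
  … 9 more
Group by Z:
  weight(Z=1) = 21/208
  weight(Z=2) = 1/13
  weight(Z=3) = 11/156
Total weight = 21/208 + 1/13 + 11/156 = 155/624
P(Z=1 | obs) = 21/208 / 155/624 = 63/155
P(Z=2 | obs) = 1/13 / 155/624 = 48/155
P(Z=3 | obs) = 11/156 / 155/624 = 44/155

P(Z = 3 | obs) = 44/155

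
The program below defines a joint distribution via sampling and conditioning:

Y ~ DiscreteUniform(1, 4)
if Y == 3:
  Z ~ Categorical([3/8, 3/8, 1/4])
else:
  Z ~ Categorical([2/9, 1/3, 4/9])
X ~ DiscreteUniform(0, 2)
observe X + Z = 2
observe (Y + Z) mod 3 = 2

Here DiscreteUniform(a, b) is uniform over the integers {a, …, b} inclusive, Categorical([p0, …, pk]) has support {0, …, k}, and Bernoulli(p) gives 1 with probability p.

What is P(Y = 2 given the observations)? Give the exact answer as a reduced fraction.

P(Y = 2 | obs) = 8/41

Enumerate traces; 4 have nonzero weight after conditioning:
  (Y=1, Z=1, X=1) weight 1/36
  (Y=2, Z=0, X=2) weight 1/54
  (Y=3, Z=2, X=0) weight 1/48
  (Y=4, Z=1, X=1) weight 1/36
Group by Y:
  weight(Y=1) = 1/36
  weight(Y=2) = 1/54
  weight(Y=3) = 1/48
  weight(Y=4) = 1/36
Total weight = 1/36 + 1/54 + 1/48 + 1/36 = 41/432
P(Y=1 | obs) = 1/36 / 41/432 = 12/41
P(Y=2 | obs) = 1/54 / 41/432 = 8/41
P(Y=3 | obs) = 1/48 / 41/432 = 9/41
P(Y=4 | obs) = 1/36 / 41/432 = 12/41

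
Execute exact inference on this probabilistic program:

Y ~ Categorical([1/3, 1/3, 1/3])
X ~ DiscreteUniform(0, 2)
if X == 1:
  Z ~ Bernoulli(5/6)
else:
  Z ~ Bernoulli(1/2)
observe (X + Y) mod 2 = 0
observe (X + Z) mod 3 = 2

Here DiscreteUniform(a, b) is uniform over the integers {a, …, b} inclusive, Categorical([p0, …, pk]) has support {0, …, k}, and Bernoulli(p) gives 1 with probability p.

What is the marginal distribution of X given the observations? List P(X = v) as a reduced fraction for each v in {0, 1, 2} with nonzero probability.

Enumerate traces; 3 have nonzero weight after conditioning:
  (Y=0, X=2, Z=0) weight 1/18
  (Y=1, X=1, Z=1) weight 5/54
  (Y=2, X=2, Z=0) weight 1/18
Group by X:
  weight(X=1) = 5/54
  weight(X=2) = 1/9
Total weight = 5/54 + 1/9 = 11/54
P(X=1 | obs) = 5/54 / 11/54 = 5/11
P(X=2 | obs) = 1/9 / 11/54 = 6/11

P(X=1) = 5/11, P(X=2) = 6/11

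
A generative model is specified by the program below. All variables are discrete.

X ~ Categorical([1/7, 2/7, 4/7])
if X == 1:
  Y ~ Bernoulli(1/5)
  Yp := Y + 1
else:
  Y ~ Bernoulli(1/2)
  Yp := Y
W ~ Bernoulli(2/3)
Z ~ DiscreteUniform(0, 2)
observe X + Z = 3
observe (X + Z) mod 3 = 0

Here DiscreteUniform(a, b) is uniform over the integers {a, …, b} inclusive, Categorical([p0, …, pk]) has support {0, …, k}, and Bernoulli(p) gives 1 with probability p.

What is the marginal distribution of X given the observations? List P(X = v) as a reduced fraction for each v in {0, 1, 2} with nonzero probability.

Enumerate traces; 8 have nonzero weight after conditioning:
  (X=1, Y=0, W=0, Z=2) weight 8/315
  (X=1, Y=0, W=1, Z=2) weight 16/315
  (X=1, Y=1, W=0, Z=2) weight 2/315
  (X=1, Y=1, W=1, Z=2) weight 4/315
  (X=2, Y=0, W=0, Z=1) weight 2/63
  (X=2, Y=0, W=1, Z=1) weight 4/63
  (X=2, Y=1, W=0, Z=1) weight 2/63
  (X=2, Y=1, W=1, Z=1) weight 4/63
Group by X:
  weight(X=1) = 2/21
  weight(X=2) = 4/21
Total weight = 2/21 + 4/21 = 2/7
P(X=1 | obs) = 2/21 / 2/7 = 1/3
P(X=2 | obs) = 4/21 / 2/7 = 2/3

P(X=1) = 1/3, P(X=2) = 2/3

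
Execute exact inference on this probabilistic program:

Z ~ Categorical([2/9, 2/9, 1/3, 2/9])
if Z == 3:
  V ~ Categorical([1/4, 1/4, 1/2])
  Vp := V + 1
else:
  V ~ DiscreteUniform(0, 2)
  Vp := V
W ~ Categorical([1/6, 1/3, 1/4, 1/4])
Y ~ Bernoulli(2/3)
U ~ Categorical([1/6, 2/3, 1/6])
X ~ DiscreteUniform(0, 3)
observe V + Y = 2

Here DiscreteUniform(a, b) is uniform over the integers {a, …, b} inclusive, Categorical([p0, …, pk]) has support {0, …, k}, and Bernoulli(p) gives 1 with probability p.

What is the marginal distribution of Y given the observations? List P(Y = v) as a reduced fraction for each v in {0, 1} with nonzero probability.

Enumerate traces; 384 have nonzero weight after conditioning:
  (Z=0, V=1, W=0, Y=1, U=0, X=0) weight 1/2916
  (Z=0, V=1, W=0, Y=1, U=0, X=1) weight 1/2916
  (Z=0, V=1, W=0, Y=1, U=0, X=2) weight 1/2916
  (Z=0, V=1, W=0, Y=1, U=0, X=3) weight 1/2916
  (Z=0, V=1, W=0, Y=1, U=1, X=0) weight 1/729
  (Z=0, V=1, W=0, Y=1, U=1, X=1) weight 1/729
  (Z=0, V=1, W=0, Y=1, U=1, X=2) weight 1/729
  (Z=0, V=1, W=0, Y=1, U=1, X=3) weight 1/729
  (Z=0, V=2, W=0, Y=0, U=0, X=0) weight 1/5832
  … 375 more
Group by Y:
  weight(Y=0) = 10/81
  weight(Y=1) = 17/81
Total weight = 10/81 + 17/81 = 1/3
P(Y=0 | obs) = 10/81 / 1/3 = 10/27
P(Y=1 | obs) = 17/81 / 1/3 = 17/27

P(Y=0) = 10/27, P(Y=1) = 17/27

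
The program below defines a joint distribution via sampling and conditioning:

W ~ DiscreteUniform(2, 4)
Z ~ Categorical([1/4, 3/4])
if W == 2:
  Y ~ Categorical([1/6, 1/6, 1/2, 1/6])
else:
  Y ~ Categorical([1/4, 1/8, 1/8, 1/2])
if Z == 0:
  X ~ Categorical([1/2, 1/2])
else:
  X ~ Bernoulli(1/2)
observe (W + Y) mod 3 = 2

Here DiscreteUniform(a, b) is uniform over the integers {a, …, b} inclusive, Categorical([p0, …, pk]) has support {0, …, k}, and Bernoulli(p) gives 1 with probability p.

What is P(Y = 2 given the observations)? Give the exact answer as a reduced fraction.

Enumerate traces; 16 have nonzero weight after conditioning:
  (W=2, Z=0, Y=0, X=0) weight 1/144
  (W=2, Z=0, Y=0, X=1) weight 1/144
  (W=2, Z=0, Y=3, X=0) weight 1/144
  (W=2, Z=0, Y=3, X=1) weight 1/144
  (W=2, Z=1, Y=0, X=0) weight 1/48
  (W=2, Z=1, Y=0, X=1) weight 1/48
  (W=2, Z=1, Y=3, X=0) weight 1/48
  (W=2, Z=1, Y=3, X=1) weight 1/48
  (W=3, Z=0, Y=2, X=0) weight 1/192
  (W=4, Z=0, Y=1, X=0) weight 1/192
  … 6 more
Group by Y:
  weight(Y=0) = 1/18
  weight(Y=1) = 1/24
  weight(Y=2) = 1/24
  weight(Y=3) = 1/18
Total weight = 1/18 + 1/24 + 1/24 + 1/18 = 7/36
P(Y=0 | obs) = 1/18 / 7/36 = 2/7
P(Y=1 | obs) = 1/24 / 7/36 = 3/14
P(Y=2 | obs) = 1/24 / 7/36 = 3/14
P(Y=3 | obs) = 1/18 / 7/36 = 2/7

P(Y = 2 | obs) = 3/14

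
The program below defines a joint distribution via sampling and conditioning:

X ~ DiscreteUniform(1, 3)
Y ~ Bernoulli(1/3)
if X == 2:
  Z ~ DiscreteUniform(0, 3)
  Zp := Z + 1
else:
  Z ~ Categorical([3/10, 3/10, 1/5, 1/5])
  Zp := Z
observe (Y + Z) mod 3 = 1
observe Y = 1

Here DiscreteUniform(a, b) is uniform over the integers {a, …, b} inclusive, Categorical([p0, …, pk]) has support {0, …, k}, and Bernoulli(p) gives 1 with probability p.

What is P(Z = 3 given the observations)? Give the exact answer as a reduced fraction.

Enumerate traces; 6 have nonzero weight after conditioning:
  (X=1, Y=1, Z=0) weight 1/30
  (X=1, Y=1, Z=3) weight 1/45
  (X=2, Y=1, Z=0) weight 1/36
  (X=2, Y=1, Z=3) weight 1/36
  (X=3, Y=1, Z=0) weight 1/30
  (X=3, Y=1, Z=3) weight 1/45
Group by Z:
  weight(Z=0) = 17/180
  weight(Z=3) = 13/180
Total weight = 17/180 + 13/180 = 1/6
P(Z=0 | obs) = 17/180 / 1/6 = 17/30
P(Z=3 | obs) = 13/180 / 1/6 = 13/30

P(Z = 3 | obs) = 13/30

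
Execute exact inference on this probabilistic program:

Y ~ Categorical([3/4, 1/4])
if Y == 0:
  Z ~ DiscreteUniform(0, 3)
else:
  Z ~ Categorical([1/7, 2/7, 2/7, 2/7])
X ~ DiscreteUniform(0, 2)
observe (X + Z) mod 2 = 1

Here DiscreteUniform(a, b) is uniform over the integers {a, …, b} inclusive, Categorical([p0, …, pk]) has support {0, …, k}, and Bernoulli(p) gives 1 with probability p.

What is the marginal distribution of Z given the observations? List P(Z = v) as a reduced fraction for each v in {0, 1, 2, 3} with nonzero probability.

Enumerate traces; 12 have nonzero weight after conditioning:
  (Y=0, Z=0, X=1) weight 1/16
  (Y=0, Z=1, X=0) weight 1/16
  (Y=0, Z=1, X=2) weight 1/16
  (Y=0, Z=2, X=1) weight 1/16
  (Y=0, Z=3, X=0) weight 1/16
  (Y=0, Z=3, X=2) weight 1/16
  (Y=1, Z=0, X=1) weight 1/84
  (Y=1, Z=1, X=0) weight 1/42
  … 4 more
Group by Z:
  weight(Z=0) = 25/336
  weight(Z=1) = 29/168
  weight(Z=2) = 29/336
  weight(Z=3) = 29/168
Total weight = 25/336 + 29/168 + 29/336 + 29/168 = 85/168
P(Z=0 | obs) = 25/336 / 85/168 = 5/34
P(Z=1 | obs) = 29/168 / 85/168 = 29/85
P(Z=2 | obs) = 29/336 / 85/168 = 29/170
P(Z=3 | obs) = 29/168 / 85/168 = 29/85

P(Z=0) = 5/34, P(Z=1) = 29/85, P(Z=2) = 29/170, P(Z=3) = 29/85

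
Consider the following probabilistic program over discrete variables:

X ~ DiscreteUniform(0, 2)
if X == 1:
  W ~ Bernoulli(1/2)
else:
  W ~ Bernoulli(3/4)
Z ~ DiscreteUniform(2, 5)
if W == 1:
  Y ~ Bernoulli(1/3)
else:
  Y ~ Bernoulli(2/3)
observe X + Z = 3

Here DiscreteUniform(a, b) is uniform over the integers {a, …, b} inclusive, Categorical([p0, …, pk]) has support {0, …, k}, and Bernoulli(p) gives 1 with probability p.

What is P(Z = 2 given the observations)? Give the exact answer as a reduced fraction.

P(Z = 2 | obs) = 1/2

Enumerate traces; 8 have nonzero weight after conditioning:
  (X=0, W=0, Z=3, Y=0) weight 1/144
  (X=0, W=0, Z=3, Y=1) weight 1/72
  (X=0, W=1, Z=3, Y=0) weight 1/24
  (X=0, W=1, Z=3, Y=1) weight 1/48
  (X=1, W=0, Z=2, Y=0) weight 1/72
  (X=1, W=0, Z=2, Y=1) weight 1/36
  (X=1, W=1, Z=2, Y=0) weight 1/36
  (X=1, W=1, Z=2, Y=1) weight 1/72
Group by Z:
  weight(Z=2) = 1/12
  weight(Z=3) = 1/12
Total weight = 1/12 + 1/12 = 1/6
P(Z=2 | obs) = 1/12 / 1/6 = 1/2
P(Z=3 | obs) = 1/12 / 1/6 = 1/2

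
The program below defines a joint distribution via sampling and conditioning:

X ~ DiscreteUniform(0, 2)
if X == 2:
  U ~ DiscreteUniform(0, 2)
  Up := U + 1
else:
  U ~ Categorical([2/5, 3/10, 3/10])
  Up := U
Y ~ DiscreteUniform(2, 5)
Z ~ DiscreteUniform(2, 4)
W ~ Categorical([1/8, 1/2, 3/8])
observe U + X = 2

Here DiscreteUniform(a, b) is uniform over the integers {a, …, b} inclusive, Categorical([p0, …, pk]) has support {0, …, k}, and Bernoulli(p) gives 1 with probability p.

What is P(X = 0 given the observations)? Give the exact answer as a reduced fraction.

Enumerate traces; 108 have nonzero weight after conditioning:
  (X=0, U=2, Y=2, Z=2, W=0) weight 1/960
  (X=0, U=2, Y=2, Z=2, W=1) weight 1/240
  (X=0, U=2, Y=2, Z=2, W=2) weight 1/320
  (X=0, U=2, Y=2, Z=3, W=0) weight 1/960
  (X=0, U=2, Y=2, Z=3, W=1) weight 1/240
  (X=0, U=2, Y=2, Z=3, W=2) weight 1/320
  (X=0, U=2, Y=2, Z=4, W=0) weight 1/960
  (X=0, U=2, Y=2, Z=4, W=1) weight 1/240
  (X=1, U=1, Y=2, Z=2, W=0) weight 1/960
  (X=2, U=0, Y=2, Z=2, W=0) weight 1/864
  … 98 more
Group by X:
  weight(X=0) = 1/10
  weight(X=1) = 1/10
  weight(X=2) = 1/9
Total weight = 1/10 + 1/10 + 1/9 = 14/45
P(X=0 | obs) = 1/10 / 14/45 = 9/28
P(X=1 | obs) = 1/10 / 14/45 = 9/28
P(X=2 | obs) = 1/9 / 14/45 = 5/14

P(X = 0 | obs) = 9/28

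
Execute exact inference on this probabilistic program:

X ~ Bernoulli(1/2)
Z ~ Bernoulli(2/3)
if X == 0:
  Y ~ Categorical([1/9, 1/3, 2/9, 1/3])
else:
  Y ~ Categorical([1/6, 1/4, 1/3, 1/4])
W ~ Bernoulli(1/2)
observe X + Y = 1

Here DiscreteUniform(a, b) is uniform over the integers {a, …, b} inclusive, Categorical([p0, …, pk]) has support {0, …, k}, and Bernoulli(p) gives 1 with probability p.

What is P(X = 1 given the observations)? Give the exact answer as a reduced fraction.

P(X = 1 | obs) = 1/3

Enumerate traces; 8 have nonzero weight after conditioning:
  (X=0, Z=0, Y=1, W=0) weight 1/36
  (X=0, Z=0, Y=1, W=1) weight 1/36
  (X=0, Z=1, Y=1, W=0) weight 1/18
  (X=0, Z=1, Y=1, W=1) weight 1/18
  (X=1, Z=0, Y=0, W=0) weight 1/72
  (X=1, Z=0, Y=0, W=1) weight 1/72
  (X=1, Z=1, Y=0, W=0) weight 1/36
  (X=1, Z=1, Y=0, W=1) weight 1/36
Group by X:
  weight(X=0) = 1/6
  weight(X=1) = 1/12
Total weight = 1/6 + 1/12 = 1/4
P(X=0 | obs) = 1/6 / 1/4 = 2/3
P(X=1 | obs) = 1/12 / 1/4 = 1/3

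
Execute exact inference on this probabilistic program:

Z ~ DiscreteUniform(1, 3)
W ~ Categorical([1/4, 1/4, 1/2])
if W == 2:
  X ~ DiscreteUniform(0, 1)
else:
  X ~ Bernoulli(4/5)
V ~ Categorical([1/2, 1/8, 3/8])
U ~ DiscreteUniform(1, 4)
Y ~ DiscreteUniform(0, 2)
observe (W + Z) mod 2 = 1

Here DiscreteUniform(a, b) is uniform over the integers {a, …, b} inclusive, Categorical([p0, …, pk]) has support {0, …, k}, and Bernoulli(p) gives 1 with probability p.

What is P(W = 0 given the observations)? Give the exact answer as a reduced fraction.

Enumerate traces; 360 have nonzero weight after conditioning:
  (Z=1, W=0, X=0, V=0, U=1, Y=0) weight 1/1440
  (Z=1, W=0, X=0, V=0, U=1, Y=1) weight 1/1440
  (Z=1, W=0, X=0, V=0, U=1, Y=2) weight 1/1440
  (Z=1, W=0, X=0, V=0, U=2, Y=0) weight 1/1440
  (Z=1, W=0, X=0, V=0, U=2, Y=1) weight 1/1440
  (Z=1, W=0, X=0, V=0, U=2, Y=2) weight 1/1440
  (Z=1, W=0, X=0, V=0, U=3, Y=0) weight 1/1440
  (Z=1, W=0, X=0, V=0, U=3, Y=1) weight 1/1440
  (Z=1, W=2, X=0, V=0, U=1, Y=0) weight 1/288
  (Z=2, W=1, X=0, V=0, U=1, Y=0) weight 1/1440
  … 350 more
Group by W:
  weight(W=0) = 1/6
  weight(W=1) = 1/12
  weight(W=2) = 1/3
Total weight = 1/6 + 1/12 + 1/3 = 7/12
P(W=0 | obs) = 1/6 / 7/12 = 2/7
P(W=1 | obs) = 1/12 / 7/12 = 1/7
P(W=2 | obs) = 1/3 / 7/12 = 4/7

P(W = 0 | obs) = 2/7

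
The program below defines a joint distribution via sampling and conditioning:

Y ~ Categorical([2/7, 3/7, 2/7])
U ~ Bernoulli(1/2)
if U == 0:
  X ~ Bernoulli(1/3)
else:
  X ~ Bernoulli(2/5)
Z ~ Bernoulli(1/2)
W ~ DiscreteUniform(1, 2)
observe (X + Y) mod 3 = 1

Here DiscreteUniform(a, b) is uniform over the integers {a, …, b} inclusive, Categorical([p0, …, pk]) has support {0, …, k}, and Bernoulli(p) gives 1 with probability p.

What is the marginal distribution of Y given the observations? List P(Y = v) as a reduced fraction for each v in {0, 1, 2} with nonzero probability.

P(Y=0) = 22/79, P(Y=1) = 57/79

Enumerate traces; 16 have nonzero weight after conditioning:
  (Y=0, U=0, X=1, Z=0, W=1) weight 1/84
  (Y=0, U=0, X=1, Z=0, W=2) weight 1/84
  (Y=0, U=0, X=1, Z=1, W=1) weight 1/84
  (Y=0, U=0, X=1, Z=1, W=2) weight 1/84
  (Y=0, U=1, X=1, Z=0, W=1) weight 1/70
  (Y=0, U=1, X=1, Z=0, W=2) weight 1/70
  (Y=0, U=1, X=1, Z=1, W=1) weight 1/70
  (Y=0, U=1, X=1, Z=1, W=2) weight 1/70
  (Y=1, U=0, X=0, Z=0, W=1) weight 1/28
  … 7 more
Group by Y:
  weight(Y=0) = 11/105
  weight(Y=1) = 19/70
Total weight = 11/105 + 19/70 = 79/210
P(Y=0 | obs) = 11/105 / 79/210 = 22/79
P(Y=1 | obs) = 19/70 / 79/210 = 57/79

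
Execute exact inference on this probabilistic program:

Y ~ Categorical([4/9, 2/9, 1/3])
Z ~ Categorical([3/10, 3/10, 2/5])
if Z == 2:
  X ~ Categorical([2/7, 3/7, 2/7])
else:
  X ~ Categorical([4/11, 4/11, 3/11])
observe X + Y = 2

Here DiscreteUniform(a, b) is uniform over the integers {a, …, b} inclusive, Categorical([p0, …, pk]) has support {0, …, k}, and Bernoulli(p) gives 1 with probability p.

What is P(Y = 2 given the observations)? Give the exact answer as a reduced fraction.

Enumerate traces; 9 have nonzero weight after conditioning:
  (Y=0, Z=0, X=2) weight 2/55
  (Y=0, Z=1, X=2) weight 2/55
  (Y=0, Z=2, X=2) weight 16/315
  (Y=1, Z=0, X=1) weight 4/165
  (Y=1, Z=1, X=1) weight 4/165
  (Y=1, Z=2, X=1) weight 4/105
  (Y=2, Z=0, X=0) weight 2/55
  (Y=2, Z=1, X=0) weight 2/55
  … 1 more
Group by Y:
  weight(Y=0) = 428/3465
  weight(Y=1) = 20/231
  weight(Y=2) = 128/1155
Total weight = 428/3465 + 20/231 + 128/1155 = 1112/3465
P(Y=0 | obs) = 428/3465 / 1112/3465 = 107/278
P(Y=1 | obs) = 20/231 / 1112/3465 = 75/278
P(Y=2 | obs) = 128/1155 / 1112/3465 = 48/139

P(Y = 2 | obs) = 48/139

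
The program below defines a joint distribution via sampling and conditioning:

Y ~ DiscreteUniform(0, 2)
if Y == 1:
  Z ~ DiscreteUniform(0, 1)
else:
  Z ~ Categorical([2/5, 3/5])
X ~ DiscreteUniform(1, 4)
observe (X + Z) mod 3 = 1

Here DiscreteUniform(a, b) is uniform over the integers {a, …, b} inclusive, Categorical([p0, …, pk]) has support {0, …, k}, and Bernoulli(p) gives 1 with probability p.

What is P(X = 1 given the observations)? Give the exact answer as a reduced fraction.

P(X = 1 | obs) = 13/43

Enumerate traces; 9 have nonzero weight after conditioning:
  (Y=0, Z=0, X=1) weight 1/30
  (Y=0, Z=0, X=4) weight 1/30
  (Y=0, Z=1, X=3) weight 1/20
  (Y=1, Z=0, X=1) weight 1/24
  (Y=1, Z=0, X=4) weight 1/24
  (Y=1, Z=1, X=3) weight 1/24
  (Y=2, Z=0, X=1) weight 1/30
  (Y=2, Z=0, X=4) weight 1/30
  … 1 more
Group by X:
  weight(X=1) = 13/120
  weight(X=3) = 17/120
  weight(X=4) = 13/120
Total weight = 13/120 + 17/120 + 13/120 = 43/120
P(X=1 | obs) = 13/120 / 43/120 = 13/43
P(X=3 | obs) = 17/120 / 43/120 = 17/43
P(X=4 | obs) = 13/120 / 43/120 = 13/43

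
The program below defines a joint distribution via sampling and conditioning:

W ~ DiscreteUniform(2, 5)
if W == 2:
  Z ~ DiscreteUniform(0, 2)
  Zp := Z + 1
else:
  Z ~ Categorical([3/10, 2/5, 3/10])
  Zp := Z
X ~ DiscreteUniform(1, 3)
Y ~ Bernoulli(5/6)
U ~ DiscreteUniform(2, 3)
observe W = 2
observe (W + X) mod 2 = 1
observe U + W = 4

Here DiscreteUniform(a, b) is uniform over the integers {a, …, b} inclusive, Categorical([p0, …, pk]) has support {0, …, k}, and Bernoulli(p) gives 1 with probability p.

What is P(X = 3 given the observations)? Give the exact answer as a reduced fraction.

P(X = 3 | obs) = 1/2

Enumerate traces; 12 have nonzero weight after conditioning:
  (W=2, Z=0, X=1, Y=0, U=2) weight 1/432
  (W=2, Z=0, X=1, Y=1, U=2) weight 5/432
  (W=2, Z=0, X=3, Y=0, U=2) weight 1/432
  (W=2, Z=0, X=3, Y=1, U=2) weight 5/432
  (W=2, Z=1, X=1, Y=0, U=2) weight 1/432
  (W=2, Z=1, X=1, Y=1, U=2) weight 5/432
  (W=2, Z=1, X=3, Y=0, U=2) weight 1/432
  (W=2, Z=1, X=3, Y=1, U=2) weight 5/432
  … 4 more
Group by X:
  weight(X=1) = 1/24
  weight(X=3) = 1/24
Total weight = 1/24 + 1/24 = 1/12
P(X=1 | obs) = 1/24 / 1/12 = 1/2
P(X=3 | obs) = 1/24 / 1/12 = 1/2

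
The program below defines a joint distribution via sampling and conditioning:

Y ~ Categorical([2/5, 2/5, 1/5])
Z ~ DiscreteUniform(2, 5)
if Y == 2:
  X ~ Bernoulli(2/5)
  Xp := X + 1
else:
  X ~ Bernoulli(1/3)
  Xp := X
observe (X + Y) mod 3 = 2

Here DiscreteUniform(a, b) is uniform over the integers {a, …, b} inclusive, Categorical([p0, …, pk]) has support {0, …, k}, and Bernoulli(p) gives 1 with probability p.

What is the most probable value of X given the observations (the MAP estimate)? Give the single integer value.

argmax_v P(X = v | obs) = 1

Enumerate traces; 8 have nonzero weight after conditioning:
  (Y=1, Z=2, X=1) weight 1/30
  (Y=1, Z=3, X=1) weight 1/30
  (Y=1, Z=4, X=1) weight 1/30
  (Y=1, Z=5, X=1) weight 1/30
  (Y=2, Z=2, X=0) weight 3/100
  (Y=2, Z=3, X=0) weight 3/100
  (Y=2, Z=4, X=0) weight 3/100
  (Y=2, Z=5, X=0) weight 3/100
Group by X:
  weight(X=0) = 3/25
  weight(X=1) = 2/15
Total weight = 3/25 + 2/15 = 19/75
P(X=0 | obs) = 3/25 / 19/75 = 9/19
P(X=1 | obs) = 2/15 / 19/75 = 10/19
argmax = 1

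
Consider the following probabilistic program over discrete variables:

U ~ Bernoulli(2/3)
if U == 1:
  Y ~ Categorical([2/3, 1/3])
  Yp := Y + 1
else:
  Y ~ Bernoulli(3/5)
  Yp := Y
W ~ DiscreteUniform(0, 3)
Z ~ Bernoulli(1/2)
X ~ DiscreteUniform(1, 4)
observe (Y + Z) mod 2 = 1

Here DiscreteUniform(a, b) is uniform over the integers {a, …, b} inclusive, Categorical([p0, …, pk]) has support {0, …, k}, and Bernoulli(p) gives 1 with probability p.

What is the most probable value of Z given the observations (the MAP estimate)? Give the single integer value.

argmax_v P(Z = v | obs) = 1

Enumerate traces; 64 have nonzero weight after conditioning:
  (U=0, Y=0, W=0, Z=1, X=1) weight 1/240
  (U=0, Y=0, W=0, Z=1, X=2) weight 1/240
  (U=0, Y=0, W=0, Z=1, X=3) weight 1/240
  (U=0, Y=0, W=0, Z=1, X=4) weight 1/240
  (U=0, Y=0, W=1, Z=1, X=1) weight 1/240
  (U=0, Y=0, W=1, Z=1, X=2) weight 1/240
  (U=0, Y=0, W=1, Z=1, X=3) weight 1/240
  (U=0, Y=0, W=1, Z=1, X=4) weight 1/240
  (U=0, Y=1, W=0, Z=0, X=1) weight 1/160
  … 55 more
Group by Z:
  weight(Z=0) = 19/90
  weight(Z=1) = 13/45
Total weight = 19/90 + 13/45 = 1/2
P(Z=0 | obs) = 19/90 / 1/2 = 19/45
P(Z=1 | obs) = 13/45 / 1/2 = 26/45
argmax = 1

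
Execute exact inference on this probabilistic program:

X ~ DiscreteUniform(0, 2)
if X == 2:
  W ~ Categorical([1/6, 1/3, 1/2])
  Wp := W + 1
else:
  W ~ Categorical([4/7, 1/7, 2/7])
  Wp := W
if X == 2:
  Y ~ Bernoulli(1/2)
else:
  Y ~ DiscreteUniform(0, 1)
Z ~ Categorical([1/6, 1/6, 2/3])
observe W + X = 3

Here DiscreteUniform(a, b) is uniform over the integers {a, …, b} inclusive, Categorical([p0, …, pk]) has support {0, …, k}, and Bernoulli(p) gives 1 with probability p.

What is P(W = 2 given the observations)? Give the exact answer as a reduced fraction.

P(W = 2 | obs) = 6/13

Enumerate traces; 12 have nonzero weight after conditioning:
  (X=1, W=2, Y=0, Z=0) weight 1/126
  (X=1, W=2, Y=0, Z=1) weight 1/126
  (X=1, W=2, Y=0, Z=2) weight 2/63
  (X=1, W=2, Y=1, Z=0) weight 1/126
  (X=1, W=2, Y=1, Z=1) weight 1/126
  (X=1, W=2, Y=1, Z=2) weight 2/63
  (X=2, W=1, Y=0, Z=0) weight 1/108
  (X=2, W=1, Y=0, Z=1) weight 1/108
  … 4 more
Group by W:
  weight(W=1) = 1/9
  weight(W=2) = 2/21
Total weight = 1/9 + 2/21 = 13/63
P(W=1 | obs) = 1/9 / 13/63 = 7/13
P(W=2 | obs) = 2/21 / 13/63 = 6/13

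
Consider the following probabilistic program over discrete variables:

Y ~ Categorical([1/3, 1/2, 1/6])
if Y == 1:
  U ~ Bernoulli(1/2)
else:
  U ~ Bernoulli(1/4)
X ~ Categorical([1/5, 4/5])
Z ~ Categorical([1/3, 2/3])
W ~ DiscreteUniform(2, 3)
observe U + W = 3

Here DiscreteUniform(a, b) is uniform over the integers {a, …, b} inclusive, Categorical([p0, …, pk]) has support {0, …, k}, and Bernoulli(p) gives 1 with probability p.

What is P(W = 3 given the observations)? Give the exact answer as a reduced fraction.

Enumerate traces; 24 have nonzero weight after conditioning:
  (Y=0, U=0, X=0, Z=0, W=3) weight 1/120
  (Y=0, U=0, X=0, Z=1, W=3) weight 1/60
  (Y=0, U=0, X=1, Z=0, W=3) weight 1/30
  (Y=0, U=0, X=1, Z=1, W=3) weight 1/15
  (Y=0, U=1, X=0, Z=0, W=2) weight 1/360
  (Y=0, U=1, X=0, Z=1, W=2) weight 1/180
  (Y=0, U=1, X=1, Z=0, W=2) weight 1/90
  (Y=0, U=1, X=1, Z=1, W=2) weight 1/45
  … 16 more
Group by W:
  weight(W=2) = 3/16
  weight(W=3) = 5/16
Total weight = 3/16 + 5/16 = 1/2
P(W=2 | obs) = 3/16 / 1/2 = 3/8
P(W=3 | obs) = 5/16 / 1/2 = 5/8

P(W = 3 | obs) = 5/8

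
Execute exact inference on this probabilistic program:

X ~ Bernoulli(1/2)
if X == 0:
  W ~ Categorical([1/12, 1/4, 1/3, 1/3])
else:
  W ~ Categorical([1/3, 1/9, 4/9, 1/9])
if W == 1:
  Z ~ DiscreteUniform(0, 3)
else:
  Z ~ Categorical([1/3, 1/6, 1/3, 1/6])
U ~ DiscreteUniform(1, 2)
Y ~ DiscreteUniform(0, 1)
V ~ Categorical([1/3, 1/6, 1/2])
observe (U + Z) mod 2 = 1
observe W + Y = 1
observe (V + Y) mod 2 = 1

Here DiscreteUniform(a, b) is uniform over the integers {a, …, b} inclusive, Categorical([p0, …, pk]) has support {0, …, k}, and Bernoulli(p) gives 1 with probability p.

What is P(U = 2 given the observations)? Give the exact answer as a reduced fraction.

P(U = 2 | obs) = 63/176

Enumerate traces; 24 have nonzero weight after conditioning:
  (X=0, W=0, Z=0, U=1, Y=1, V=0) weight 1/864
  (X=0, W=0, Z=0, U=1, Y=1, V=2) weight 1/576
  (X=0, W=0, Z=1, U=2, Y=1, V=0) weight 1/1728
  (X=0, W=0, Z=1, U=2, Y=1, V=2) weight 1/1152
  (X=0, W=0, Z=2, U=1, Y=1, V=0) weight 1/864
  (X=0, W=0, Z=2, U=1, Y=1, V=2) weight 1/576
  (X=0, W=0, Z=3, U=2, Y=1, V=0) weight 1/1728
  (X=0, W=0, Z=3, U=2, Y=1, V=2) weight 1/1152
  … 16 more
Group by U:
  weight(U=1) = 113/3456
  weight(U=2) = 7/384
Total weight = 113/3456 + 7/384 = 11/216
P(U=1 | obs) = 113/3456 / 11/216 = 113/176
P(U=2 | obs) = 7/384 / 11/216 = 63/176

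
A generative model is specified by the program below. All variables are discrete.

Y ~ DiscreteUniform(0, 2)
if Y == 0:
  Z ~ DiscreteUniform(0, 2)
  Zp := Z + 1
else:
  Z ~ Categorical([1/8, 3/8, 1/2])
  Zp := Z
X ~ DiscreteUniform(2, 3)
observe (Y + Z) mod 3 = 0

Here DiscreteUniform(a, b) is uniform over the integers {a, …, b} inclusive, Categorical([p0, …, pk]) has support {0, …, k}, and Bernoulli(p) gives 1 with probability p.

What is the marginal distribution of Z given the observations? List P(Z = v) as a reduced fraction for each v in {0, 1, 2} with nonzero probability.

P(Z=0) = 8/29, P(Z=1) = 9/29, P(Z=2) = 12/29

Enumerate traces; 6 have nonzero weight after conditioning:
  (Y=0, Z=0, X=2) weight 1/18
  (Y=0, Z=0, X=3) weight 1/18
  (Y=1, Z=2, X=2) weight 1/12
  (Y=1, Z=2, X=3) weight 1/12
  (Y=2, Z=1, X=2) weight 1/16
  (Y=2, Z=1, X=3) weight 1/16
Group by Z:
  weight(Z=0) = 1/9
  weight(Z=1) = 1/8
  weight(Z=2) = 1/6
Total weight = 1/9 + 1/8 + 1/6 = 29/72
P(Z=0 | obs) = 1/9 / 29/72 = 8/29
P(Z=1 | obs) = 1/8 / 29/72 = 9/29
P(Z=2 | obs) = 1/6 / 29/72 = 12/29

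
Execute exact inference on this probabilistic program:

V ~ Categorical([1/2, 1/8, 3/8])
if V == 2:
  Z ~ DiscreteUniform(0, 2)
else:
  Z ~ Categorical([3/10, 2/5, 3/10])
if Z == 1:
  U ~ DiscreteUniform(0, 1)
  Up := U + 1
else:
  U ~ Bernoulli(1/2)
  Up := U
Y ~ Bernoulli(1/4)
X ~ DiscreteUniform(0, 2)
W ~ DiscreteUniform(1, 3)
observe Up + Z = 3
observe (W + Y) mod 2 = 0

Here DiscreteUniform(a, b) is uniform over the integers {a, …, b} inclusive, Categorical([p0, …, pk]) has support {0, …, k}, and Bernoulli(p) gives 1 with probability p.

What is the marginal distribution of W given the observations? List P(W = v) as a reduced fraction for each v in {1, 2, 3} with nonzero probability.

Enumerate traces; 54 have nonzero weight after conditioning:
  (V=0, Z=1, U=1, Y=0, X=0, W=2) weight 1/120
  (V=0, Z=1, U=1, Y=0, X=1, W=2) weight 1/120
  (V=0, Z=1, U=1, Y=0, X=2, W=2) weight 1/120
  (V=0, Z=1, U=1, Y=1, X=0, W=1) weight 1/360
  (V=0, Z=1, U=1, Y=1, X=0, W=3) weight 1/360
  (V=0, Z=1, U=1, Y=1, X=1, W=1) weight 1/360
  (V=0, Z=1, U=1, Y=1, X=1, W=3) weight 1/360
  (V=0, Z=1, U=1, Y=1, X=2, W=1) weight 1/360
  … 46 more
Group by W:
  weight(W=1) = 11/384
  weight(W=2) = 11/128
  weight(W=3) = 11/384
Total weight = 11/384 + 11/128 + 11/384 = 55/384
P(W=1 | obs) = 11/384 / 55/384 = 1/5
P(W=2 | obs) = 11/128 / 55/384 = 3/5
P(W=3 | obs) = 11/384 / 55/384 = 1/5

P(W=1) = 1/5, P(W=2) = 3/5, P(W=3) = 1/5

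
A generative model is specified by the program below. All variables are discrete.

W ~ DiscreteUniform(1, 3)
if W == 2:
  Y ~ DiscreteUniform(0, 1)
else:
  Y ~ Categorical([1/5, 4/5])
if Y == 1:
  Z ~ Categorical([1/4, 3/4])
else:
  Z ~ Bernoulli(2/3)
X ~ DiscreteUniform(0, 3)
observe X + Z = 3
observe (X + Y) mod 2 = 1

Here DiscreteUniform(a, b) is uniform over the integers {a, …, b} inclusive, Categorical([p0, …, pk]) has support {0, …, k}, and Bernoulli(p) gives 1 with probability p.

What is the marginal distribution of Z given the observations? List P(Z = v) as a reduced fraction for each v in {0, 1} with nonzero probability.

P(Z=0) = 4/25, P(Z=1) = 21/25

Enumerate traces; 6 have nonzero weight after conditioning:
  (W=1, Y=0, Z=0, X=3) weight 1/180
  (W=1, Y=1, Z=1, X=2) weight 1/20
  (W=2, Y=0, Z=0, X=3) weight 1/72
  (W=2, Y=1, Z=1, X=2) weight 1/32
  (W=3, Y=0, Z=0, X=3) weight 1/180
  (W=3, Y=1, Z=1, X=2) weight 1/20
Group by Z:
  weight(Z=0) = 1/40
  weight(Z=1) = 21/160
Total weight = 1/40 + 21/160 = 5/32
P(Z=0 | obs) = 1/40 / 5/32 = 4/25
P(Z=1 | obs) = 21/160 / 5/32 = 21/25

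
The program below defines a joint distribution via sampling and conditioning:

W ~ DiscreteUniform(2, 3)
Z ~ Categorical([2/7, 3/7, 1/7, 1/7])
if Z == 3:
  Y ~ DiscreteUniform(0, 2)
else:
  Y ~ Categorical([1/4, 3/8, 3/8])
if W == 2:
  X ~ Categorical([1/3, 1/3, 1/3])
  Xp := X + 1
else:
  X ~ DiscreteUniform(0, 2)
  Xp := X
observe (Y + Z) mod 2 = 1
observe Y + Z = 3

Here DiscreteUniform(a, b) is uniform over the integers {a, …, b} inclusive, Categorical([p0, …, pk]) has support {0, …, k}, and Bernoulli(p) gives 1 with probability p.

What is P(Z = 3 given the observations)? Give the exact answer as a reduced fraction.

P(Z = 3 | obs) = 2/11

Enumerate traces; 18 have nonzero weight after conditioning:
  (W=2, Z=1, Y=2, X=0) weight 3/112
  (W=2, Z=1, Y=2, X=1) weight 3/112
  (W=2, Z=1, Y=2, X=2) weight 3/112
  (W=2, Z=2, Y=1, X=0) weight 1/112
  (W=2, Z=2, Y=1, X=1) weight 1/112
  (W=2, Z=2, Y=1, X=2) weight 1/112
  (W=2, Z=3, Y=0, X=0) weight 1/126
  (W=2, Z=3, Y=0, X=1) weight 1/126
  … 10 more
Group by Z:
  weight(Z=1) = 9/56
  weight(Z=2) = 3/56
  weight(Z=3) = 1/21
Total weight = 9/56 + 3/56 + 1/21 = 11/42
P(Z=1 | obs) = 9/56 / 11/42 = 27/44
P(Z=2 | obs) = 3/56 / 11/42 = 9/44
P(Z=3 | obs) = 1/21 / 11/42 = 2/11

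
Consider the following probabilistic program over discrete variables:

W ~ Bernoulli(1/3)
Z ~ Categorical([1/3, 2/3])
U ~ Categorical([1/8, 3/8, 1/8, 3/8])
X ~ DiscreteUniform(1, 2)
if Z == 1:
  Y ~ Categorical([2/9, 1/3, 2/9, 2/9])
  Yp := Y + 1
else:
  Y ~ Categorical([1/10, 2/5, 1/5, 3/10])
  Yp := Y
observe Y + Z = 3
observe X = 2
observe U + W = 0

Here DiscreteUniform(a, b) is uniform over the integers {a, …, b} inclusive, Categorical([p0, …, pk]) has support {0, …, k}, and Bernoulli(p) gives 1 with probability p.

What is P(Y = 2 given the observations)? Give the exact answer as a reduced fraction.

P(Y = 2 | obs) = 40/67

Enumerate traces; 2 have nonzero weight after conditioning:
  (W=0, Z=0, U=0, X=2, Y=3) weight 1/240
  (W=0, Z=1, U=0, X=2, Y=2) weight 1/162
Group by Y:
  weight(Y=2) = 1/162
  weight(Y=3) = 1/240
Total weight = 1/162 + 1/240 = 67/6480
P(Y=2 | obs) = 1/162 / 67/6480 = 40/67
P(Y=3 | obs) = 1/240 / 67/6480 = 27/67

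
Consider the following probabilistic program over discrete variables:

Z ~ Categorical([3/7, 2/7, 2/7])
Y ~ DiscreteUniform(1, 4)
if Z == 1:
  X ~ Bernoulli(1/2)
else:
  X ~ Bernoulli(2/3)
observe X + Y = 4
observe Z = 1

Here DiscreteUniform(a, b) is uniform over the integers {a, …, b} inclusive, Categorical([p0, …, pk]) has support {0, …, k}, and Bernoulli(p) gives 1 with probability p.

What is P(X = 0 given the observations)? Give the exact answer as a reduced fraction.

P(X = 0 | obs) = 1/2

Enumerate traces; 2 have nonzero weight after conditioning:
  (Z=1, Y=3, X=1) weight 1/28
  (Z=1, Y=4, X=0) weight 1/28
Group by X:
  weight(X=0) = 1/28
  weight(X=1) = 1/28
Total weight = 1/28 + 1/28 = 1/14
P(X=0 | obs) = 1/28 / 1/14 = 1/2
P(X=1 | obs) = 1/28 / 1/14 = 1/2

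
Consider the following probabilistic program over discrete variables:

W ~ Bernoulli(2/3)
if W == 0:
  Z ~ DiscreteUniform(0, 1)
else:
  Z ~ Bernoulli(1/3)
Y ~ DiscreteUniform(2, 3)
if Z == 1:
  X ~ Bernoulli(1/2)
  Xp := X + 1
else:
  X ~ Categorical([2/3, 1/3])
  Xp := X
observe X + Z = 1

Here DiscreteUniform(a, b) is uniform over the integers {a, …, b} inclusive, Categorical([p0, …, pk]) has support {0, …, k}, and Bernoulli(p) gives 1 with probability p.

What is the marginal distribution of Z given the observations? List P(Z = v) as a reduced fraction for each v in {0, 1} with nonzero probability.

Enumerate traces; 8 have nonzero weight after conditioning:
  (W=0, Z=0, Y=2, X=1) weight 1/36
  (W=0, Z=0, Y=3, X=1) weight 1/36
  (W=0, Z=1, Y=2, X=0) weight 1/24
  (W=0, Z=1, Y=3, X=0) weight 1/24
  (W=1, Z=0, Y=2, X=1) weight 2/27
  (W=1, Z=0, Y=3, X=1) weight 2/27
  (W=1, Z=1, Y=2, X=0) weight 1/18
  (W=1, Z=1, Y=3, X=0) weight 1/18
Group by Z:
  weight(Z=0) = 11/54
  weight(Z=1) = 7/36
Total weight = 11/54 + 7/36 = 43/108
P(Z=0 | obs) = 11/54 / 43/108 = 22/43
P(Z=1 | obs) = 7/36 / 43/108 = 21/43

P(Z=0) = 22/43, P(Z=1) = 21/43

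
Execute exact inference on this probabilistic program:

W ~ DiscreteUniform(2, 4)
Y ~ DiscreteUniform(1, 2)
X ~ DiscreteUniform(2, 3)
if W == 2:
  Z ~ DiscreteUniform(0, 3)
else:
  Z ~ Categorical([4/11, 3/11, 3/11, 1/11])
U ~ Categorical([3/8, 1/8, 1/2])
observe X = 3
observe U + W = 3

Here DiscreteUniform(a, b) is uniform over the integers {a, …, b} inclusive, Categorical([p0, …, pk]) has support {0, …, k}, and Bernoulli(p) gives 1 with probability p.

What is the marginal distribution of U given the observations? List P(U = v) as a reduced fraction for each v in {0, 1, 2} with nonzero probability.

P(U=0) = 3/4, P(U=1) = 1/4

Enumerate traces; 16 have nonzero weight after conditioning:
  (W=2, Y=1, X=3, Z=0, U=1) weight 1/384
  (W=2, Y=1, X=3, Z=1, U=1) weight 1/384
  (W=2, Y=1, X=3, Z=2, U=1) weight 1/384
  (W=2, Y=1, X=3, Z=3, U=1) weight 1/384
  (W=2, Y=2, X=3, Z=0, U=1) weight 1/384
  (W=2, Y=2, X=3, Z=1, U=1) weight 1/384
  (W=2, Y=2, X=3, Z=2, U=1) weight 1/384
  (W=2, Y=2, X=3, Z=3, U=1) weight 1/384
  (W=3, Y=1, X=3, Z=0, U=0) weight 1/88
  … 7 more
Group by U:
  weight(U=0) = 1/16
  weight(U=1) = 1/48
Total weight = 1/16 + 1/48 = 1/12
P(U=0 | obs) = 1/16 / 1/12 = 3/4
P(U=1 | obs) = 1/48 / 1/12 = 1/4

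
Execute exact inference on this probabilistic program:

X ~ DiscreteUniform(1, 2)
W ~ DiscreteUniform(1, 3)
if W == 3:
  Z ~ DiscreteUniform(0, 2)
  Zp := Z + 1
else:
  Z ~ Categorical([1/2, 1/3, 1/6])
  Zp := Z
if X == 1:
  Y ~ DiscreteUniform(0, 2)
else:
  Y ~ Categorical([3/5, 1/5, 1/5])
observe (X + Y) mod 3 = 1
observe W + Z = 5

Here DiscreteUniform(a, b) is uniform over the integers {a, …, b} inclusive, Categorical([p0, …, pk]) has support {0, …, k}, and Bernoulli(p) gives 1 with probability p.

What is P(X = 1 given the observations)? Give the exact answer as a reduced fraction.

Enumerate traces; 2 have nonzero weight after conditioning:
  (X=1, W=3, Z=2, Y=0) weight 1/54
  (X=2, W=3, Z=2, Y=2) weight 1/90
Group by X:
  weight(X=1) = 1/54
  weight(X=2) = 1/90
Total weight = 1/54 + 1/90 = 4/135
P(X=1 | obs) = 1/54 / 4/135 = 5/8
P(X=2 | obs) = 1/90 / 4/135 = 3/8

P(X = 1 | obs) = 5/8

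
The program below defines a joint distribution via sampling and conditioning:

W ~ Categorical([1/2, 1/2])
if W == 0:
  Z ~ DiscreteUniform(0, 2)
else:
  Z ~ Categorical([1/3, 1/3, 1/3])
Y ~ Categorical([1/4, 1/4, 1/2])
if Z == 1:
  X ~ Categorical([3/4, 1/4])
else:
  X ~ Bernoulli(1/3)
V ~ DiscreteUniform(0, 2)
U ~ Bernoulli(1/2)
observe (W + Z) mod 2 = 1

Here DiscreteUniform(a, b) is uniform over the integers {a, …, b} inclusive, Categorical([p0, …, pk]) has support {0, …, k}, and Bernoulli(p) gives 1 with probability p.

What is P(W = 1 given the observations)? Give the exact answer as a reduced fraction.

P(W = 1 | obs) = 2/3

Enumerate traces; 108 have nonzero weight after conditioning:
  (W=0, Z=1, Y=0, X=0, V=0, U=0) weight 1/192
  (W=0, Z=1, Y=0, X=0, V=0, U=1) weight 1/192
  (W=0, Z=1, Y=0, X=0, V=1, U=0) weight 1/192
  (W=0, Z=1, Y=0, X=0, V=1, U=1) weight 1/192
  (W=0, Z=1, Y=0, X=0, V=2, U=0) weight 1/192
  (W=0, Z=1, Y=0, X=0, V=2, U=1) weight 1/192
  (W=0, Z=1, Y=0, X=1, V=0, U=0) weight 1/576
  (W=0, Z=1, Y=0, X=1, V=0, U=1) weight 1/576
  (W=1, Z=0, Y=0, X=0, V=0, U=0) weight 1/216
  … 99 more
Group by W:
  weight(W=0) = 1/6
  weight(W=1) = 1/3
Total weight = 1/6 + 1/3 = 1/2
P(W=0 | obs) = 1/6 / 1/2 = 1/3
P(W=1 | obs) = 1/3 / 1/2 = 2/3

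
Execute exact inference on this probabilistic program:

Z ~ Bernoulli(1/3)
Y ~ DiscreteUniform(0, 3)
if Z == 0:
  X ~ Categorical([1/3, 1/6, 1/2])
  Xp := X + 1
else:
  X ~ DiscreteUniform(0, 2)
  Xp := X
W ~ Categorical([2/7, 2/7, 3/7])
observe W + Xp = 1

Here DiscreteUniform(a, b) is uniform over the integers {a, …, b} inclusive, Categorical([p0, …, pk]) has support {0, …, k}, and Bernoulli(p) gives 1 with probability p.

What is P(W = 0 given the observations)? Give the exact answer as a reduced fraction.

Enumerate traces; 12 have nonzero weight after conditioning:
  (Z=0, Y=0, X=0, W=0) weight 1/63
  (Z=0, Y=1, X=0, W=0) weight 1/63
  (Z=0, Y=2, X=0, W=0) weight 1/63
  (Z=0, Y=3, X=0, W=0) weight 1/63
  (Z=1, Y=0, X=0, W=1) weight 1/126
  (Z=1, Y=0, X=1, W=0) weight 1/126
  (Z=1, Y=1, X=0, W=1) weight 1/126
  (Z=1, Y=1, X=1, W=0) weight 1/126
  … 4 more
Group by W:
  weight(W=0) = 2/21
  weight(W=1) = 2/63
Total weight = 2/21 + 2/63 = 8/63
P(W=0 | obs) = 2/21 / 8/63 = 3/4
P(W=1 | obs) = 2/63 / 8/63 = 1/4

P(W = 0 | obs) = 3/4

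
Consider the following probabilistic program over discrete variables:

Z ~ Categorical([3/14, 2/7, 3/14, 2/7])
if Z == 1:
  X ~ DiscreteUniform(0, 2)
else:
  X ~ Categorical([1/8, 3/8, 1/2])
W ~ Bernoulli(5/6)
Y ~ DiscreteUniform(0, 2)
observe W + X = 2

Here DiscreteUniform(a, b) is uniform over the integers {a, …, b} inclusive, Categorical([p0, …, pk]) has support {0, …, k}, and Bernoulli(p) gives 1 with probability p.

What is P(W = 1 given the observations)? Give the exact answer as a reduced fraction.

Enumerate traces; 24 have nonzero weight after conditioning:
  (Z=0, X=1, W=1, Y=0) weight 5/224
  (Z=0, X=1, W=1, Y=1) weight 5/224
  (Z=0, X=1, W=1, Y=2) weight 5/224
  (Z=0, X=2, W=0, Y=0) weight 1/168
  (Z=0, X=2, W=0, Y=1) weight 1/168
  (Z=0, X=2, W=0, Y=2) weight 1/168
  (Z=1, X=1, W=1, Y=0) weight 5/189
  (Z=1, X=1, W=1, Y=1) weight 5/189
  … 16 more
Group by W:
  weight(W=0) = 19/252
  weight(W=1) = 305/1008
Total weight = 19/252 + 305/1008 = 127/336
P(W=0 | obs) = 19/252 / 127/336 = 76/381
P(W=1 | obs) = 305/1008 / 127/336 = 305/381

P(W = 1 | obs) = 305/381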